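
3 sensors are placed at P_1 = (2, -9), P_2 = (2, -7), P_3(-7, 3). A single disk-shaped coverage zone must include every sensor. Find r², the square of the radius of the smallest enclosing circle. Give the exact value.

56.25

Side lengths²: P_1P_2² = 4, P_1P_3² = 225, P_2P_3² = 181.
Since P_1P_3² = 225 ≥ 181 + 4 = 185, the angle opposite P_1P_3 is not acute, so the smallest enclosing circle has P_1P_3 as diameter.
Centre = midpoint of P_1P_3 = (-2.5, -3), r² = 225/4 = 56.25.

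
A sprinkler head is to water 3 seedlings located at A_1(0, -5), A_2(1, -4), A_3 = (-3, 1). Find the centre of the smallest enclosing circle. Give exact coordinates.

(-1.5, -2)

Side lengths²: A_1A_2² = 2, A_1A_3² = 45, A_2A_3² = 41.
Since A_1A_3² = 45 ≥ 41 + 2 = 43, the angle opposite A_1A_3 is not acute, so the smallest enclosing circle has A_1A_3 as diameter.
Centre = midpoint of A_1A_3 = (-1.5, -2), r² = 45/4 = 11.25.
Centre = (-1.5, -2).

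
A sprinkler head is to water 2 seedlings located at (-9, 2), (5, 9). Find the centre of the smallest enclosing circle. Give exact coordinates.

The smallest circle enclosing two points has them as diameter endpoints.
Centre = midpoint = (-2, 5.5); r² = |(-9, 2)−(5, 9)|²/4 = 245/4 = 61.25.
Centre = (-2, 5.5).

(-2, 5.5)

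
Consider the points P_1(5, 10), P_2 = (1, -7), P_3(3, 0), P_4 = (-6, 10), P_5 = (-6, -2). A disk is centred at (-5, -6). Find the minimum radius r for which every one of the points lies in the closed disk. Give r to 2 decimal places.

The required radius is the distance from (-5, -6) to the farthest point.
Squared distances: 356, 37, 100, 257, 17.
Maximum is 356, attained at P_1.
r = √356 ≈ 18.87.

18.87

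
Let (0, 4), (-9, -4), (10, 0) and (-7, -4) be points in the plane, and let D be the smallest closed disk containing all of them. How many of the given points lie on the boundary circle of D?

2

By Welzl's lemma the MEC is supported by two points (diametrically opposite) or three points (on a circumcircle).
The farthest pair is (-9, -4)–(10, 0) with squared distance 377. The circle on this segment as diameter has centre (0.5, -2) and r² = 377/4 = 94.25.
Check (0, 4): distance² to centre = 36.25 ≤ 94.25, so it lies inside.
All remaining points lie in this disk, and no smaller disk contains both endpoints, so this is the minimum enclosing circle.
The points at distance exactly r from the centre are (-9, -4), (10, 0) — 2 points.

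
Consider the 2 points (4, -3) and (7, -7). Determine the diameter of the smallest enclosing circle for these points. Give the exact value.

The smallest circle enclosing two points has them as diameter endpoints.
Centre = midpoint = (5.5, -5); r² = |(4, -3)−(7, -7)|²/4 = 25/4 = 6.25.
Diameter = 2r = 2√(6.25) = 5.

5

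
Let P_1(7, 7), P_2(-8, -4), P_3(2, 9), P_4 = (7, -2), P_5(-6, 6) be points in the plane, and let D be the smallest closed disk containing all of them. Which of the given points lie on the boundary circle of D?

By Welzl's lemma the MEC is supported by two points (diametrically opposite) or three points (on a circumcircle).
The farthest pair is P_1–P_2 with squared distance 346. The circle on this segment as diameter has centre (-0.5, 1.5) and r² = 346/4 = 86.5.
Check P_3: distance² to centre = 62.5 ≤ 86.5, so it lies inside.
All remaining points lie in this disk, and no smaller disk contains both endpoints, so this is the minimum enclosing circle.
The points at distance exactly r from the centre are P_1, P_2 — 2 points.

P_1, P_2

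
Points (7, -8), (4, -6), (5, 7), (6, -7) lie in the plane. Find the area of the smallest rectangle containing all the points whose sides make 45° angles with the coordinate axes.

119

In coordinates u = x + y, v = x − y the rectangle is axis-aligned; the map (x,y)→(u,v) scales areas by 2.
u-values: -1, -2, 12, -1; range = 12 − (-2) = 14.
v-values: 15, 10, -2, 13; range = 15 − (-2) = 17.
Area = (14 × 17) / 2 = 119.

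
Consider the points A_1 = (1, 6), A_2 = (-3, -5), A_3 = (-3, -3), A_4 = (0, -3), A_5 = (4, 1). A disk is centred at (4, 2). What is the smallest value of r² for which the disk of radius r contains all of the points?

98

The required radius is the distance from (4, 2) to the farthest point.
Squared distances: 25, 98, 74, 41, 1.
Maximum is 98, attained at A_2.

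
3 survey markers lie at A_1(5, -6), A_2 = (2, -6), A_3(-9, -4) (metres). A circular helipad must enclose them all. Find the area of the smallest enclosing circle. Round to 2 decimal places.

Side lengths²: A_1A_2² = 9, A_1A_3² = 200, A_2A_3² = 125.
Since A_1A_3² = 200 ≥ 125 + 9 = 134, the angle opposite A_1A_3 is not acute, so the smallest enclosing circle has A_1A_3 as diameter.
Centre = midpoint of A_1A_3 = (-2, -5), r² = 200/4 = 50.
Area = π·r² = π·50 ≈ 157.08.

157.08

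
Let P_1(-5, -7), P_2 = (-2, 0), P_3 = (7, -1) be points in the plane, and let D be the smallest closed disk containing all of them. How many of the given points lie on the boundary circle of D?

2

Side lengths²: P_1P_2² = 58, P_1P_3² = 180, P_2P_3² = 82.
Since P_1P_3² = 180 ≥ 82 + 58 = 140, the angle opposite P_1P_3 is not acute, so the smallest enclosing circle has P_1P_3 as diameter.
Centre = midpoint of P_1P_3 = (1, -4), r² = 180/4 = 45.
The points at distance exactly r from the centre are P_1, P_3 — 2 points.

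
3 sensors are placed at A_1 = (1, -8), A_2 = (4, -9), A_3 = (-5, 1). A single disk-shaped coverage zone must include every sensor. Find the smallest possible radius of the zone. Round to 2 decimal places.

Side lengths²: A_1A_2² = 10, A_1A_3² = 117, A_2A_3² = 181.
Since A_2A_3² = 181 ≥ 117 + 10 = 127, the angle opposite A_2A_3 is not acute, so the smallest enclosing circle has A_2A_3 as diameter.
Centre = midpoint of A_2A_3 = (-0.5, -4), r² = 181/4 = 45.25.
r = √(45.25) ≈ 6.73.

6.73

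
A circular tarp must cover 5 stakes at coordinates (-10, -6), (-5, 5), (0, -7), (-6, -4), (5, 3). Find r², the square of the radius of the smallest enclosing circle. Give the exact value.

76.5

By Welzl's lemma the MEC is supported by two points (diametrically opposite) or three points (on a circumcircle).
The farthest pair is (-10, -6)–(5, 3) with squared distance 306. The circle on this segment as diameter has centre (-2.5, -1.5) and r² = 306/4 = 76.5.
Check (-5, 5): distance² to centre = 48.5 ≤ 76.5, so it lies inside.
All remaining points lie in this disk, and no smaller disk contains both endpoints, so this is the minimum enclosing circle.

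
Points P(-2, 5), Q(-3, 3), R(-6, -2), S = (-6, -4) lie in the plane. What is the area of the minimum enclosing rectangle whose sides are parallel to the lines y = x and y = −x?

32.5

In coordinates u = x + y, v = x − y the rectangle is axis-aligned; the map (x,y)→(u,v) scales areas by 2.
u-values: 3, 0, -8, -10; range = 3 − (-10) = 13.
v-values: -7, -6, -4, -2; range = -2 − (-7) = 5.
Area = (13 × 5) / 2 = 32.5.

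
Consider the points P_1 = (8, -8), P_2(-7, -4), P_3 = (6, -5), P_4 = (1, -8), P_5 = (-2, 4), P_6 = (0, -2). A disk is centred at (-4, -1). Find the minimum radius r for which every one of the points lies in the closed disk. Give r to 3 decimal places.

13.892

The required radius is the distance from (-4, -1) to the farthest point.
Squared distances: 193, 18, 116, 74, 29, 17.
Maximum is 193, attained at P_1.
r = √193 ≈ 13.892.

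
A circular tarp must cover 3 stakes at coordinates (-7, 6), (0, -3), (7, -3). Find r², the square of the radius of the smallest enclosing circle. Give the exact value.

69.25

Call the three points A, B, C in the order given.
Side lengths²: AB² = 130, AC² = 277, BC² = 49.
Since AC² = 277 ≥ 130 + 49 = 179, the angle opposite AC is not acute, so the smallest enclosing circle has AC as diameter.
Centre = midpoint of AC = (0, 1.5), r² = 277/4 = 69.25.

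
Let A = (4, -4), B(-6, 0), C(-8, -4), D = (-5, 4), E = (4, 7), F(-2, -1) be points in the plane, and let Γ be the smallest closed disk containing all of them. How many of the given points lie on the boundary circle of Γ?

3

The minimum enclosing circle of a finite set is fixed by two of the points (as a diameter) or three (as a circumcircle).
The farthest pair is C–E with squared distance 265. The circle on this segment as diameter has centre (-2, 1.5) and r² = 265/4 = 66.25.
Check A: distance² to centre = 66.25 ≤ 66.25, so it lies inside.
All remaining points lie in this disk, and no smaller disk contains both endpoints, so this is the minimum enclosing circle.
The points at distance exactly r from the centre are A, C, E — 3 points.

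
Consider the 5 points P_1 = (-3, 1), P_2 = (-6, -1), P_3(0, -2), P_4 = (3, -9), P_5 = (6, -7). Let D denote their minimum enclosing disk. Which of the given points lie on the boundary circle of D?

P_2, P_5

The farthest pair is P_2–P_5 with squared distance 180. The circle on this segment as diameter has centre (0, -4) and r² = 180/4 = 45.
Check P_1: distance² to centre = 34 ≤ 45, so it lies inside.
All remaining points lie in this disk, and no smaller disk contains both endpoints, so this is the minimum enclosing circle.
The points at distance exactly r from the centre are P_2, P_5 — 2 points.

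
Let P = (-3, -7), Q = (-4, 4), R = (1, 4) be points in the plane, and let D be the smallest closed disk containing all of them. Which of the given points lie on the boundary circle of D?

Side lengths²: PQ² = 122, PR² = 137, QR² = 25.
Since PR² = 137 < 122 + 25 = 147, the triangle is acute, so the smallest enclosing circle is the circumcircle.
Circumcentre = (-1.5, -29/22), r² = 8357/242.
The points at distance exactly r from the centre are P, Q, R — 3 points.

P, Q, R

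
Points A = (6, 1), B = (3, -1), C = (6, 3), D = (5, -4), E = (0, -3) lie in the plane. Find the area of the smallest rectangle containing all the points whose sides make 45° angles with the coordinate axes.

36

In coordinates u = x + y, v = x − y the rectangle is axis-aligned; the map (x,y)→(u,v) scales areas by 2.
u-values: 7, 2, 9, 1, -3; range = 9 − (-3) = 12.
v-values: 5, 4, 3, 9, 3; range = 9 − 3 = 6.
Area = (12 × 6) / 2 = 36.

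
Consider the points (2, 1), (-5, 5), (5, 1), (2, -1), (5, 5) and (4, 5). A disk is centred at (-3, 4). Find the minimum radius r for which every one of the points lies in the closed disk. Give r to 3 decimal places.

The required radius is the distance from (-3, 4) to the farthest point.
Squared distances: 34, 5, 73, 50, 65, 50.
Maximum is 73, attained at (5, 1).
r = √73 ≈ 8.544.

8.544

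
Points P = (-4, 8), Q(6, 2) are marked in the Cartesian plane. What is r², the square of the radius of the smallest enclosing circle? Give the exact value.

34

The smallest circle enclosing two points has them as diameter endpoints.
Centre = midpoint = (1, 5); r² = |PQ|²/4 = 136/4 = 34.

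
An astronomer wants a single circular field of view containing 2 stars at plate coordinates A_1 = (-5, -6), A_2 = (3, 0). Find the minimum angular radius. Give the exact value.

5

The smallest circle enclosing two points has them as diameter endpoints.
Centre = midpoint = (-1, -3); r² = |A_1A_2|²/4 = 100/4 = 25.
r = √25 = 5.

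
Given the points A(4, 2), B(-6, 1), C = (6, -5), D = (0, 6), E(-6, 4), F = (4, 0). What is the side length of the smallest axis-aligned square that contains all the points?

The bounding box has width 12 and height 11.
An axis-aligned square enclosing the set must have side ≥ max(width, height).
So the minimum side is max(12, 11) = 12.

12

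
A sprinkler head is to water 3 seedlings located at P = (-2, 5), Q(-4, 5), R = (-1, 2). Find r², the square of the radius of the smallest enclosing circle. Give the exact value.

Side lengths²: PQ² = 4, PR² = 10, QR² = 18.
Since QR² = 18 ≥ 10 + 4 = 14, the angle opposite QR is not acute, so the smallest enclosing circle has QR as diameter.
Centre = midpoint of QR = (-2.5, 3.5), r² = 18/4 = 4.5.

4.5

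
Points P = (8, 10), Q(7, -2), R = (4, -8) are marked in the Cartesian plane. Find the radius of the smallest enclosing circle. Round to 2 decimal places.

Side lengths²: PQ² = 145, PR² = 340, QR² = 45.
Since PR² = 340 ≥ 145 + 45 = 190, the angle opposite PR is not acute, so the smallest enclosing circle has PR as diameter.
Centre = midpoint of PR = (6, 1), r² = 340/4 = 85.
r = √85 ≈ 9.22.

9.22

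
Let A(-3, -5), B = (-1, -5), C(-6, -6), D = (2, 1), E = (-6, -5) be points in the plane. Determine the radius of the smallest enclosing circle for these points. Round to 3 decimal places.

5.315

The minimum enclosing circle of a finite set is fixed by two of the points (as a diameter) or three (as a circumcircle).
The farthest pair is C–D with squared distance 113. The circle on this segment as diameter has centre (-2, -2.5) and r² = 113/4 = 28.25.
Check A: distance² to centre = 7.25 ≤ 28.25, so it lies inside.
All remaining points lie in this disk, and no smaller disk contains both endpoints, so this is the minimum enclosing circle.
r = √(28.25) ≈ 5.315.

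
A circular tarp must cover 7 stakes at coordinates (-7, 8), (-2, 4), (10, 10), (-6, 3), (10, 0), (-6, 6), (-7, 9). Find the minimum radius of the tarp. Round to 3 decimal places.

9.634

A smallest enclosing disk is always determined by at most three of the input points on its boundary.
The minimum enclosing circle is determined by three boundary points: (10, 10), (10, 0), (-7, 9).
Their circumcentre is (30/17, 5) with r² = 26825/289.
The farthest remaining point (-7, 8) is at distance² 24802/289 ≤ 26825/289.
r = √(26825/289) ≈ 9.634.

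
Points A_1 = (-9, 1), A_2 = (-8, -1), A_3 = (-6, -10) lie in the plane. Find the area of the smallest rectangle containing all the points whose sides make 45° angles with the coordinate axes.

In coordinates u = x + y, v = x − y the rectangle is axis-aligned; the map (x,y)→(u,v) scales areas by 2.
u-values: -8, -9, -16; range = -8 − (-16) = 8.
v-values: -10, -7, 4; range = 4 − (-10) = 14.
Area = (8 × 14) / 2 = 56.

56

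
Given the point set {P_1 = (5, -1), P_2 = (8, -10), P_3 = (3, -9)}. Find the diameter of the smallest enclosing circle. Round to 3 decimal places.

Side lengths²: P_1P_2² = 90, P_1P_3² = 68, P_2P_3² = 26.
Since P_1P_2² = 90 < 68 + 26 = 94, the triangle is acute, so the smallest enclosing circle is the circumcircle.
Circumcentre = (44/7, -39/7), r² = 1105/49.
Diameter = 2r = 2√(1105/49) ≈ 9.498.

9.498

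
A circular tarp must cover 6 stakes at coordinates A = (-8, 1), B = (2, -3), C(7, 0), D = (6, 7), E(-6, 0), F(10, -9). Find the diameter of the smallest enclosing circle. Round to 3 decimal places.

By Welzl's lemma the MEC is supported by two points (diametrically opposite) or three points (on a circumcircle).
The minimum enclosing circle is determined by three boundary points: A, D, F.
Their circumcentre is (56/31, -79/31) with r² = 104516/961.
The farthest remaining point E is at distance² 64805/961 ≤ 104516/961.
Diameter = 2r = 2√(104516/961) ≈ 20.857.

20.857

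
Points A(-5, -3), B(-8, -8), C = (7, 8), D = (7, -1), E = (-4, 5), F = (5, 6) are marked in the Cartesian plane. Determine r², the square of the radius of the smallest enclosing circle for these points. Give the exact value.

The farthest pair is B–C with squared distance 481. The circle on this segment as diameter has centre (-0.5, 0) and r² = 481/4 = 120.25.
Check A: distance² to centre = 29.25 ≤ 120.25, so it lies inside.
All remaining points lie in this disk, and no smaller disk contains both endpoints, so this is the minimum enclosing circle.

120.25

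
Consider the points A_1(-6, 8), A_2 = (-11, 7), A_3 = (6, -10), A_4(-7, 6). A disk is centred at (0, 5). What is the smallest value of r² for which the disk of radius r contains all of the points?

The required radius is the distance from (0, 5) to the farthest point.
Squared distances: 45, 125, 261, 50.
Maximum is 261, attained at A_3.

261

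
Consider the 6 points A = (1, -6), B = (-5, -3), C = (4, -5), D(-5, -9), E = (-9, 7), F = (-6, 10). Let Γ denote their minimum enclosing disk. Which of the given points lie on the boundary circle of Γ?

A smallest enclosing disk is always determined by at most three of the input points on its boundary.
The minimum enclosing circle is determined by three boundary points: C, D, F.
Their circumcentre is (-271/70, 41/70) with r² = 228241/2450.
The farthest remaining point E is at distance² 165241/2450 ≤ 228241/2450.
The points at distance exactly r from the centre are C, D, F — 3 points.

C, D, F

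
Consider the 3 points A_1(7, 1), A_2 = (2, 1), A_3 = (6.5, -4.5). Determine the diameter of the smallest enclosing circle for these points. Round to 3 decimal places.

Side lengths²: A_1A_2² = 25, A_1A_3² = 30.5, A_2A_3² = 50.5.
Since A_2A_3² = 50.5 < 30.5 + 25 = 55.5, the triangle is acute, so the smallest enclosing circle is the circumcircle.
Circumcentre = (4.5, -17/11), r² = 6161/484.
Diameter = 2r = 2√(6161/484) ≈ 7.136.

7.136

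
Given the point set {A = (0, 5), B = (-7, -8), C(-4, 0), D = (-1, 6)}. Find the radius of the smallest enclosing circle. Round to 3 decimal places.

7.616

A smallest enclosing disk is always determined by at most three of the input points on its boundary.
The farthest pair is B–D with squared distance 232. The circle on this segment as diameter has centre (-4, -1) and r² = 232/4 = 58.
Check A: distance² to centre = 52 ≤ 58, so it lies inside.
All remaining points lie in this disk, and no smaller disk contains both endpoints, so this is the minimum enclosing circle.
r = √58 ≈ 7.616.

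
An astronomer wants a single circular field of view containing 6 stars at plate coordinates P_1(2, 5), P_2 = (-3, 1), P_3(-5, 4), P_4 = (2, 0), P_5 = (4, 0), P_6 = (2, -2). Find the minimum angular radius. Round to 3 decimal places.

The farthest pair is P_3–P_5 with squared distance 97. The circle on this segment as diameter has centre (-0.5, 2) and r² = 97/4 = 24.25.
Check P_1: distance² to centre = 15.25 ≤ 24.25, so it lies inside.
All remaining points lie in this disk, and no smaller disk contains both endpoints, so this is the minimum enclosing circle.
r = √(24.25) ≈ 4.924.

4.924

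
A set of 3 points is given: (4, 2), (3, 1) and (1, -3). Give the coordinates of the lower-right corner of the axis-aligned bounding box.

(4, -3)

x-range [1, 4], y-range [-3, 2].
The lower-right corner is (4, -3).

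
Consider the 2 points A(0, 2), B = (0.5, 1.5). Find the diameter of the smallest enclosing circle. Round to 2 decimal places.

The smallest circle enclosing two points has them as diameter endpoints.
Centre = midpoint = (0.25, 1.75); r² = |AB|²/4 = 0.5/4 = 0.125.
Diameter = 2r = 2√(0.125) ≈ 0.71.

0.71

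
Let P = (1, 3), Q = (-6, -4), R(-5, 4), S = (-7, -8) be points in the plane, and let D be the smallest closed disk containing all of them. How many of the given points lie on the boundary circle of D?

The minimum enclosing circle of a finite set is fixed by two of the points (as a diameter) or three (as a circumcircle).
The farthest pair is P–S with squared distance 185. The circle on this segment as diameter has centre (-3, -2.5) and r² = 185/4 = 46.25.
Check Q: distance² to centre = 11.25 ≤ 46.25, so it lies inside.
All remaining points lie in this disk, and no smaller disk contains both endpoints, so this is the minimum enclosing circle.
The points at distance exactly r from the centre are P, R, S — 3 points.

3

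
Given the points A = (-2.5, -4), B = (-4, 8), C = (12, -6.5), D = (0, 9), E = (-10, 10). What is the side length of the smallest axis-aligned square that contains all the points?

The bounding box has width 22 and height 16.5.
An axis-aligned square enclosing the set must have side ≥ max(width, height).
So the minimum side is max(22, 16.5) = 22.

22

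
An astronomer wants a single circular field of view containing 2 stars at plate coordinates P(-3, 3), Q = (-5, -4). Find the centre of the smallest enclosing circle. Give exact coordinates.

(-4, -0.5)

The smallest circle enclosing two points has them as diameter endpoints.
Centre = midpoint = (-4, -0.5); r² = |PQ|²/4 = 53/4 = 13.25.
Centre = (-4, -0.5).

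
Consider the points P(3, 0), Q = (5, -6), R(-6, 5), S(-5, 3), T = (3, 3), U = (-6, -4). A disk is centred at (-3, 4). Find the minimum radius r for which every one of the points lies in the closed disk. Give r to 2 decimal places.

12.81

The required radius is the distance from (-3, 4) to the farthest point.
Squared distances: 52, 164, 10, 5, 37, 73.
Maximum is 164, attained at Q.
r = √164 ≈ 12.81.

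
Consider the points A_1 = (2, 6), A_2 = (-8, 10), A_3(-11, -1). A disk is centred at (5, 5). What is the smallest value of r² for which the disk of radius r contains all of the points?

The required radius is the distance from (5, 5) to the farthest point.
Squared distances: 10, 194, 292.
Maximum is 292, attained at A_3.

292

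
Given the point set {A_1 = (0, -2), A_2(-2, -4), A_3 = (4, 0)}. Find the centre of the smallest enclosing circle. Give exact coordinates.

(1, -2)

Side lengths²: A_1A_2² = 8, A_1A_3² = 20, A_2A_3² = 52.
Since A_2A_3² = 52 ≥ 20 + 8 = 28, the angle opposite A_2A_3 is not acute, so the smallest enclosing circle has A_2A_3 as diameter.
Centre = midpoint of A_2A_3 = (1, -2), r² = 52/4 = 13.
Centre = (1, -2).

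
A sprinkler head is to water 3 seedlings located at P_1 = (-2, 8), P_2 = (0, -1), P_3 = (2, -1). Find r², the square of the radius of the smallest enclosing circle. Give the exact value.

24.25

Side lengths²: P_1P_2² = 85, P_1P_3² = 97, P_2P_3² = 4.
Since P_1P_3² = 97 ≥ 85 + 4 = 89, the angle opposite P_1P_3 is not acute, so the smallest enclosing circle has P_1P_3 as diameter.
Centre = midpoint of P_1P_3 = (0, 3.5), r² = 97/4 = 24.25.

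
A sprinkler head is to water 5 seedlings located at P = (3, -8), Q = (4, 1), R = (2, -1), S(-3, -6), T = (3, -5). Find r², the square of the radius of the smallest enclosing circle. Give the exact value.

25.625

By Welzl's lemma the MEC is supported by two points (diametrically opposite) or three points (on a circumcircle).
The minimum enclosing circle is determined by three boundary points: P, Q, S.
Their circumcentre is (1.25, -3.25) with r² = 25.625.
The farthest remaining point T is at distance² 6.125 ≤ 25.625.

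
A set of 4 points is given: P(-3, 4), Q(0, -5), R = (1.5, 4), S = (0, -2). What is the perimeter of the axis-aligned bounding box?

Width = max x − min x = 1.5 − (-3) = 4.5.
Height = max y − min y = 4 − (-5) = 9.
Perimeter = 2(4.5 + 9) = 27.

27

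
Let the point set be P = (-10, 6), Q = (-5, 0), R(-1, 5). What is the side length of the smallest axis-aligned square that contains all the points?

9

The bounding box has width 9 and height 6.
An axis-aligned square enclosing the set must have side ≥ max(width, height).
So the minimum side is max(9, 6) = 9.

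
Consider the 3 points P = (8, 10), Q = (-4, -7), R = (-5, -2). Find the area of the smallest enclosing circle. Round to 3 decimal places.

340.077

Side lengths²: PQ² = 433, PR² = 313, QR² = 26.
Since PQ² = 433 ≥ 313 + 26 = 339, the angle opposite PQ is not acute, so the smallest enclosing circle has PQ as diameter.
Centre = midpoint of PQ = (2, 1.5), r² = 433/4 = 108.25.
Area = π·r² = π·108.25 ≈ 340.077.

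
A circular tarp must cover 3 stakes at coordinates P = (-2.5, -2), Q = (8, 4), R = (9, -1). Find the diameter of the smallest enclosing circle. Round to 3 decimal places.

12.168

Side lengths²: PQ² = 146.25, PR² = 133.25, QR² = 26.
Since PQ² = 146.25 < 133.25 + 26 = 159.25, the triangle is acute, so the smallest enclosing circle is the circumcircle.
Circumcentre = (37/12, 5/12), r² = 2665/72.
Diameter = 2r = 2√(2665/72) ≈ 12.168.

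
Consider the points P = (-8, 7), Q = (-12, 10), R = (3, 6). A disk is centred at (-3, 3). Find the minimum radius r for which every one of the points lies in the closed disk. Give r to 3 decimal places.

11.402

The required radius is the distance from (-3, 3) to the farthest point.
Squared distances: 41, 130, 45.
Maximum is 130, attained at Q.
r = √130 ≈ 11.402.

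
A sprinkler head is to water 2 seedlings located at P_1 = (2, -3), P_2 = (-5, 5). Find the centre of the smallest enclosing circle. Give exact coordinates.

The smallest circle enclosing two points has them as diameter endpoints.
Centre = midpoint = (-1.5, 1); r² = |P_1P_2|²/4 = 113/4 = 28.25.
Centre = (-1.5, 1).

(-1.5, 1)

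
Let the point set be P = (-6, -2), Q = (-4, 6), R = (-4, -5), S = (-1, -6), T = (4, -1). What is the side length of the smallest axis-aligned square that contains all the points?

12

The bounding box has width 10 and height 12.
An axis-aligned square enclosing the set must have side ≥ max(width, height).
So the minimum side is max(10, 12) = 12.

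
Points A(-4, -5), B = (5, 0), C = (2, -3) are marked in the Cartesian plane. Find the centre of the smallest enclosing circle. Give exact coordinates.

Side lengths²: AB² = 106, AC² = 40, BC² = 18.
Since AB² = 106 ≥ 40 + 18 = 58, the angle opposite AB is not acute, so the smallest enclosing circle has AB as diameter.
Centre = midpoint of AB = (0.5, -2.5), r² = 106/4 = 26.5.
Centre = (0.5, -2.5).

(0.5, -2.5)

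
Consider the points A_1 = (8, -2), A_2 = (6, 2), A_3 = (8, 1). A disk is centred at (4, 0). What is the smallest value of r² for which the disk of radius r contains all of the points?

The required radius is the distance from (4, 0) to the farthest point.
Squared distances: 20, 8, 17.
Maximum is 20, attained at A_1.

20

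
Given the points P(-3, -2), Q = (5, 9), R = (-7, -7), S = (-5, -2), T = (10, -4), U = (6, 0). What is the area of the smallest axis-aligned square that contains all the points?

The bounding box has width 17 and height 16.
An axis-aligned square enclosing the set must have side ≥ max(width, height).
So the minimum side is max(17, 16) = 17.
Area = 17² = 289.

289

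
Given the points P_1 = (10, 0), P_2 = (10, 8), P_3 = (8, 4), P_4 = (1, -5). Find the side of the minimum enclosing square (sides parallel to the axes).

The bounding box has width 9 and height 13.
An axis-aligned square enclosing the set must have side ≥ max(width, height).
So the minimum side is max(9, 13) = 13.

13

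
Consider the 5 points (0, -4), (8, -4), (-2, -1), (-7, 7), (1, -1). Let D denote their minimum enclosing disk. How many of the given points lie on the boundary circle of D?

The minimum enclosing circle of a finite set is fixed by two of the points (as a diameter) or three (as a circumcircle).
The farthest pair is (8, -4)–(-7, 7) with squared distance 346. The circle on this segment as diameter has centre (0.5, 1.5) and r² = 346/4 = 86.5.
Check (0, -4): distance² to centre = 30.5 ≤ 86.5, so it lies inside.
All remaining points lie in this disk, and no smaller disk contains both endpoints, so this is the minimum enclosing circle.
The points at distance exactly r from the centre are (8, -4), (-7, 7) — 2 points.

2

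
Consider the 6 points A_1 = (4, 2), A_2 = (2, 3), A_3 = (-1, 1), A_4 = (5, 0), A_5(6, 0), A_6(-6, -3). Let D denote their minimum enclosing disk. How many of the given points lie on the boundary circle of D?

2

By Welzl's lemma the MEC is supported by two points (diametrically opposite) or three points (on a circumcircle).
The farthest pair is A_5–A_6 with squared distance 153. The circle on this segment as diameter has centre (0, -1.5) and r² = 153/4 = 38.25.
Check A_1: distance² to centre = 28.25 ≤ 38.25, so it lies inside.
All remaining points lie in this disk, and no smaller disk contains both endpoints, so this is the minimum enclosing circle.
The points at distance exactly r from the centre are A_5, A_6 — 2 points.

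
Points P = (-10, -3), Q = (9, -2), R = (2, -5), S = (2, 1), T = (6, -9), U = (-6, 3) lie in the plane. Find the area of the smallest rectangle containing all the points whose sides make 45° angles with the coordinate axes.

240

In coordinates u = x + y, v = x − y the rectangle is axis-aligned; the map (x,y)→(u,v) scales areas by 2.
u-values: -13, 7, -3, 3, -3, -3; range = 7 − (-13) = 20.
v-values: -7, 11, 7, 1, 15, -9; range = 15 − (-9) = 24.
Area = (20 × 24) / 2 = 240.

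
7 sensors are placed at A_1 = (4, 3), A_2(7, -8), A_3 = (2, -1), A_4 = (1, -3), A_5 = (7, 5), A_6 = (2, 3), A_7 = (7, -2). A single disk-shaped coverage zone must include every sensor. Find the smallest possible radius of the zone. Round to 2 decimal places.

By Welzl's lemma the MEC is supported by two points (diametrically opposite) or three points (on a circumcircle).
The minimum enclosing circle is determined by three boundary points: A_2, A_5, A_6.
Their circumcentre is (6.7, -1.5) with r² = 42.34.
The farthest remaining point A_4 is at distance² 34.74 ≤ 42.34.
r = √(42.34) ≈ 6.51.

6.51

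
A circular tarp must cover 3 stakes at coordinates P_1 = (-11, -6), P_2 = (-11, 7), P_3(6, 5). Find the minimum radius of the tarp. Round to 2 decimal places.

10.19

Side lengths²: P_1P_2² = 169, P_1P_3² = 410, P_2P_3² = 293.
Since P_1P_3² = 410 < 293 + 169 = 462, the triangle is acute, so the smallest enclosing circle is the circumcircle.
Circumcentre = (-107/34, 0.5), r² = 60065/578.
r = √(60065/578) ≈ 10.19.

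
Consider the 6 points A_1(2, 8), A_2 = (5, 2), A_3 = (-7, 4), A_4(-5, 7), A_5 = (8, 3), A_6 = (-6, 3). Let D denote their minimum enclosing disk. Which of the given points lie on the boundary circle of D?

A_3, A_5

The minimum enclosing circle of a finite set is fixed by two of the points (as a diameter) or three (as a circumcircle).
The farthest pair is A_3–A_5 with squared distance 226. The circle on this segment as diameter has centre (0.5, 3.5) and r² = 226/4 = 56.5.
Check A_1: distance² to centre = 22.5 ≤ 56.5, so it lies inside.
All remaining points lie in this disk, and no smaller disk contains both endpoints, so this is the minimum enclosing circle.
The points at distance exactly r from the centre are A_3, A_5 — 2 points.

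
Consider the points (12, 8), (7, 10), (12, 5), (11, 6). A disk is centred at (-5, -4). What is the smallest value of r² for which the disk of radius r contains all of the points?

433

The required radius is the distance from (-5, -4) to the farthest point.
Squared distances: 433, 340, 370, 356.
Maximum is 433, attained at (12, 8).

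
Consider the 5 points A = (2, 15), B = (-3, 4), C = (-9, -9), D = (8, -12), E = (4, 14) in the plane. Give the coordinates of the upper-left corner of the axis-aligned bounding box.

(-9, 15)

x-range [-9, 8], y-range [-12, 15].
The upper-left corner is (-9, 15).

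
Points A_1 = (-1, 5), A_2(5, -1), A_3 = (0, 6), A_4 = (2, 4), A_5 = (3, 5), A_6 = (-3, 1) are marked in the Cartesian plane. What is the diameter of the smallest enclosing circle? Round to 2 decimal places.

8.99

The minimum enclosing circle is determined by three boundary points: A_2, A_3, A_6.
Their circumcentre is (33/23, 40/23) with r² = 10693/529.
The farthest remaining point A_1 is at distance² 8761/529 ≤ 10693/529.
Diameter = 2r = 2√(10693/529) ≈ 8.99.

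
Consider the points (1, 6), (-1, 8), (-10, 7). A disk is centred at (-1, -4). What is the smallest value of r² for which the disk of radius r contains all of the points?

202

The required radius is the distance from (-1, -4) to the farthest point.
Squared distances: 104, 144, 202.
Maximum is 202, attained at (-10, 7).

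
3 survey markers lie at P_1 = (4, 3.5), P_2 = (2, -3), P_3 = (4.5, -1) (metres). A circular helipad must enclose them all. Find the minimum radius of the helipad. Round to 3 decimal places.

3.400

Side lengths²: P_1P_2² = 46.25, P_1P_3² = 20.5, P_2P_3² = 10.25.
Since P_1P_2² = 46.25 ≥ 20.5 + 10.25 = 30.75, the angle opposite P_1P_2 is not acute, so the smallest enclosing circle has P_1P_2 as diameter.
Centre = midpoint of P_1P_2 = (3, 0.25), r² = 46.25/4 = 11.5625.
r = √(11.5625) ≈ 3.400.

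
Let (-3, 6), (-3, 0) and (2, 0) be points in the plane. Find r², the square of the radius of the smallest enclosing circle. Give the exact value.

Call the three points A, B, C in the order given.
Side lengths²: AB² = 36, AC² = 61, BC² = 25.
Since AC² = 61 ≥ 36 + 25 = 61, the angle opposite AC is not acute, so the smallest enclosing circle has AC as diameter.
Centre = midpoint of AC = (-0.5, 3), r² = 61/4 = 15.25.

15.25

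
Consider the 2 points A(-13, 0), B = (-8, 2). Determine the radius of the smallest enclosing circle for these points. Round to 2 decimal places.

The smallest circle enclosing two points has them as diameter endpoints.
Centre = midpoint = (-10.5, 1); r² = |AB|²/4 = 29/4 = 7.25.
r = √(7.25) ≈ 2.69.

2.69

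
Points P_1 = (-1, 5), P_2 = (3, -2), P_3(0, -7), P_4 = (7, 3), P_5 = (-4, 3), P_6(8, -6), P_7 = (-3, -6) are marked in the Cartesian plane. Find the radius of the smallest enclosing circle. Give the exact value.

By Welzl's lemma the MEC is supported by two points (diametrically opposite) or three points (on a circumcircle).
The farthest pair is P_5–P_6 with squared distance 225. The circle on this segment as diameter has centre (2, -1.5) and r² = 225/4 = 56.25.
Check P_1: distance² to centre = 51.25 ≤ 56.25, so it lies inside.
All remaining points lie in this disk, and no smaller disk contains both endpoints, so this is the minimum enclosing circle.
r = √(56.25) = 7.5.

7.5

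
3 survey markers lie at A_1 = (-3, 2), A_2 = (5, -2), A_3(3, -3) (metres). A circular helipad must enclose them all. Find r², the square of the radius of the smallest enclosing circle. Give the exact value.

20

Side lengths²: A_1A_2² = 80, A_1A_3² = 61, A_2A_3² = 5.
Since A_1A_2² = 80 ≥ 61 + 5 = 66, the angle opposite A_1A_2 is not acute, so the smallest enclosing circle has A_1A_2 as diameter.
Centre = midpoint of A_1A_2 = (1, 0), r² = 80/4 = 20.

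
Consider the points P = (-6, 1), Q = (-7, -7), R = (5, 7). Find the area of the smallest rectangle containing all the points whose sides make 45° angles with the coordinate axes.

91

In coordinates u = x + y, v = x − y the rectangle is axis-aligned; the map (x,y)→(u,v) scales areas by 2.
u-values: -5, -14, 12; range = 12 − (-14) = 26.
v-values: -7, 0, -2; range = 0 − (-7) = 7.
Area = (26 × 7) / 2 = 91.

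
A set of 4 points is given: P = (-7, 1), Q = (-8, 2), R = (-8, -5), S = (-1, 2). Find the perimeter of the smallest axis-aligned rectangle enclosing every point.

28

Width = max x − min x = -1 − (-8) = 7.
Height = max y − min y = 2 − (-5) = 7.
Perimeter = 2(7 + 7) = 28.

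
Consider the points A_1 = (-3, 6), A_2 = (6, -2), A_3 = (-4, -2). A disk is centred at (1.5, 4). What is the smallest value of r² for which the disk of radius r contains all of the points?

The required radius is the distance from (1.5, 4) to the farthest point.
Squared distances: 24.25, 56.25, 66.25.
Maximum is 66.25, attained at A_3.

66.25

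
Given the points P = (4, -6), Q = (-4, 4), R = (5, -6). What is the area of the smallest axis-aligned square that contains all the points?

100

The bounding box has width 9 and height 10.
An axis-aligned square enclosing the set must have side ≥ max(width, height).
So the minimum side is max(9, 10) = 10.
Area = 10² = 100.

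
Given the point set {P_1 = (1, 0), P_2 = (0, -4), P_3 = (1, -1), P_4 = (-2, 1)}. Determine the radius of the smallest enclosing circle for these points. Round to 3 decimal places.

2.693

The farthest pair is P_2–P_4 with squared distance 29. The circle on this segment as diameter has centre (-1, -1.5) and r² = 29/4 = 7.25.
Check P_1: distance² to centre = 6.25 ≤ 7.25, so it lies inside.
All remaining points lie in this disk, and no smaller disk contains both endpoints, so this is the minimum enclosing circle.
r = √(7.25) ≈ 2.693.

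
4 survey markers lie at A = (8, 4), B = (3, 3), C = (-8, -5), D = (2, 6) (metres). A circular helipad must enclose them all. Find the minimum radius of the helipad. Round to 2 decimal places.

The farthest pair is A–C with squared distance 337. The circle on this segment as diameter has centre (0, -0.5) and r² = 337/4 = 84.25.
Check B: distance² to centre = 21.25 ≤ 84.25, so it lies inside.
All remaining points lie in this disk, and no smaller disk contains both endpoints, so this is the minimum enclosing circle.
r = √(84.25) ≈ 9.18.

9.18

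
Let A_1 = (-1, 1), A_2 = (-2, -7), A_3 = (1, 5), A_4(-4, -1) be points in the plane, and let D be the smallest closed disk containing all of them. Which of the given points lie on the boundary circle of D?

A_2, A_3

The farthest pair is A_2–A_3 with squared distance 153. The circle on this segment as diameter has centre (-0.5, -1) and r² = 153/4 = 38.25.
Check A_1: distance² to centre = 4.25 ≤ 38.25, so it lies inside.
All remaining points lie in this disk, and no smaller disk contains both endpoints, so this is the minimum enclosing circle.
The points at distance exactly r from the centre are A_2, A_3 — 2 points.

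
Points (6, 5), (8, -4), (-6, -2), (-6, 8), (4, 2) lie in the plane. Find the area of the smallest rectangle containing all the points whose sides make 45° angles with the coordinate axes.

In coordinates u = x + y, v = x − y the rectangle is axis-aligned; the map (x,y)→(u,v) scales areas by 2.
u-values: 11, 4, -8, 2, 6; range = 11 − (-8) = 19.
v-values: 1, 12, -4, -14, 2; range = 12 − (-14) = 26.
Area = (19 × 26) / 2 = 247.

247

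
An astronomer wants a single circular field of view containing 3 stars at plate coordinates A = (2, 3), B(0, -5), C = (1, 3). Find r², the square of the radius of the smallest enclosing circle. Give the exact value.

17

Side lengths²: AB² = 68, AC² = 1, BC² = 65.
Since AB² = 68 ≥ 65 + 1 = 66, the angle opposite AB is not acute, so the smallest enclosing circle has AB as diameter.
Centre = midpoint of AB = (1, -1), r² = 68/4 = 17.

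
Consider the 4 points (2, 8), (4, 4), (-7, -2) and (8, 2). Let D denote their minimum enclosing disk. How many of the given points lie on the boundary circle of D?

By Welzl's lemma the MEC is supported by two points (diametrically opposite) or three points (on a circumcircle).
The minimum enclosing circle is determined by three boundary points: (2, 8), (-7, -2), (8, 2).
Their circumcentre is (15/38, 15/38) with r² = 43621/722.
The farthest remaining point (4, 4) is at distance² 18769/722 ≤ 43621/722.
The points at distance exactly r from the centre are (2, 8), (-7, -2), (8, 2) — 3 points.

3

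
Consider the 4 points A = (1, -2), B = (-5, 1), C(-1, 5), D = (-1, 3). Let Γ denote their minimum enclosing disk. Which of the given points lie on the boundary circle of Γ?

The minimum enclosing circle of a finite set is fixed by two of the points (as a diameter) or three (as a circumcircle).
The minimum enclosing circle is determined by three boundary points: A, B, C.
Their circumcentre is (-7/6, 7/6) with r² = 265/18.
The farthest remaining point D is at distance² 61/18 ≤ 265/18.
The points at distance exactly r from the centre are A, B, C — 3 points.

A, B, C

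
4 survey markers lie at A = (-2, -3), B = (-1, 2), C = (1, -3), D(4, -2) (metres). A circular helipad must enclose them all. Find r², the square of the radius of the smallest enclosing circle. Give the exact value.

19721/1682

The minimum enclosing circle of a finite set is fixed by two of the points (as a diameter) or three (as a circumcircle).
The minimum enclosing circle is determined by three boundary points: A, B, D.
Their circumcentre is (43/58, -55/58) with r² = 19721/1682.
The farthest remaining point C is at distance² 7193/1682 ≤ 19721/1682.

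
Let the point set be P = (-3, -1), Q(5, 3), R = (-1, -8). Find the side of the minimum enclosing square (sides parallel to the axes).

11

The bounding box has width 8 and height 11.
An axis-aligned square enclosing the set must have side ≥ max(width, height).
So the minimum side is max(8, 11) = 11.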